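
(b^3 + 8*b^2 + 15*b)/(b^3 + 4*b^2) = (b^2 + 8*b + 15)/(b*(b + 4))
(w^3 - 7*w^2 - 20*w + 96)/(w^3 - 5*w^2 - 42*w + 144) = (w + 4)/(w + 6)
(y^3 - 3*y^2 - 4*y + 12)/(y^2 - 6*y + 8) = (y^2 - y - 6)/(y - 4)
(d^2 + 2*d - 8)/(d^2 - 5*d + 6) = (d + 4)/(d - 3)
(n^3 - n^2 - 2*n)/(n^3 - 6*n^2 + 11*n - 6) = n*(n + 1)/(n^2 - 4*n + 3)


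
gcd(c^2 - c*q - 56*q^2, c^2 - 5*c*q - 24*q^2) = -c + 8*q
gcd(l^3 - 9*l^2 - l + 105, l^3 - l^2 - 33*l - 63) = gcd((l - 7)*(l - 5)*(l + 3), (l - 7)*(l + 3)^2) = l^2 - 4*l - 21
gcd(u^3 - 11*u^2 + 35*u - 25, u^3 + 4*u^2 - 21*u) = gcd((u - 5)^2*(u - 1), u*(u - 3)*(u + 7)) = 1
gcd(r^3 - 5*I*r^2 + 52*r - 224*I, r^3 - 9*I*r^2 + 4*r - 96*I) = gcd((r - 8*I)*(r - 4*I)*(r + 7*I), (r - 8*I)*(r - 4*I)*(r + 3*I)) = r^2 - 12*I*r - 32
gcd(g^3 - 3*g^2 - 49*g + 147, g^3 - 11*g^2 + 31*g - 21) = g^2 - 10*g + 21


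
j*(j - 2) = j^2 - 2*j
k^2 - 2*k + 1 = (k - 1)^2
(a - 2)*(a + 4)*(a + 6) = a^3 + 8*a^2 + 4*a - 48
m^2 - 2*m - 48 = (m - 8)*(m + 6)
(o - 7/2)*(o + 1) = o^2 - 5*o/2 - 7/2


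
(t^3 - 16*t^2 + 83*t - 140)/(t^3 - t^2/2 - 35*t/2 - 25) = 2*(t^2 - 11*t + 28)/(2*t^2 + 9*t + 10)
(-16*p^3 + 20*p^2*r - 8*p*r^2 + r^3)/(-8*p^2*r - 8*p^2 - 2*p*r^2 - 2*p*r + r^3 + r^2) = (4*p^2 - 4*p*r + r^2)/(2*p*r + 2*p + r^2 + r)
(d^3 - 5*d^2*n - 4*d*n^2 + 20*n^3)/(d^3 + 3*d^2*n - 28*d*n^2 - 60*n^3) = (d - 2*n)/(d + 6*n)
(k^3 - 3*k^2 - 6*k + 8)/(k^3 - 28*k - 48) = (k^2 - 5*k + 4)/(k^2 - 2*k - 24)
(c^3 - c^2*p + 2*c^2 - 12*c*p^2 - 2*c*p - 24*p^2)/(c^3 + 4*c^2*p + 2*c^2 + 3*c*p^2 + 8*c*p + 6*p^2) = (c - 4*p)/(c + p)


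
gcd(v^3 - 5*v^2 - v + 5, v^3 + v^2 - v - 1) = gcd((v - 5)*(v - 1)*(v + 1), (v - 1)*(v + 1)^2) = v^2 - 1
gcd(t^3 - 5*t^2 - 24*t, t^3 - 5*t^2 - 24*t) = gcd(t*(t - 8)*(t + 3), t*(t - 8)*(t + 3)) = t^3 - 5*t^2 - 24*t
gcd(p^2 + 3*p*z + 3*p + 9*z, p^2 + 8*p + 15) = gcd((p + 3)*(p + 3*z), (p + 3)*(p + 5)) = p + 3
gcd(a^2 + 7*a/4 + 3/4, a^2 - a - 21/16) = a + 3/4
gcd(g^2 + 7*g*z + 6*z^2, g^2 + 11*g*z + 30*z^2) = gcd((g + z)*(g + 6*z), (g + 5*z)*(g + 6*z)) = g + 6*z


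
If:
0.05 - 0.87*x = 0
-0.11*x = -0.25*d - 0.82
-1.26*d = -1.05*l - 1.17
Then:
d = -3.25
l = -5.02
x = 0.06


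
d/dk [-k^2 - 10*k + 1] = -2*k - 10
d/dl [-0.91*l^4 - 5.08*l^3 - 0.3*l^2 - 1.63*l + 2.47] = -3.64*l^3 - 15.24*l^2 - 0.6*l - 1.63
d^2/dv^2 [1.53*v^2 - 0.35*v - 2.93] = 3.06000000000000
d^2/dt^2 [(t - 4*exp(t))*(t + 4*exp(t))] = 2 - 64*exp(2*t)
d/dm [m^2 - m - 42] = 2*m - 1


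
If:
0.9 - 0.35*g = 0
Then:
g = 2.57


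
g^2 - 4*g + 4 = (g - 2)^2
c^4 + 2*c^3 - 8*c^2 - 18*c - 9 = (c - 3)*(c + 1)^2*(c + 3)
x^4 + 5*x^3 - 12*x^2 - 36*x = x*(x - 3)*(x + 2)*(x + 6)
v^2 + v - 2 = (v - 1)*(v + 2)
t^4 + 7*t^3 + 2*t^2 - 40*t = t*(t - 2)*(t + 4)*(t + 5)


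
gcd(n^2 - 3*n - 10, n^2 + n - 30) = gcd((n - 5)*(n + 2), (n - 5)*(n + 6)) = n - 5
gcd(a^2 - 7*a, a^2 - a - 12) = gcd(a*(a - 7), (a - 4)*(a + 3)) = 1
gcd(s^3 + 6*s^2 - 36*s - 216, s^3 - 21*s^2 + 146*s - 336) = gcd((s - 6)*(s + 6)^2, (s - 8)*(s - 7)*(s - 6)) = s - 6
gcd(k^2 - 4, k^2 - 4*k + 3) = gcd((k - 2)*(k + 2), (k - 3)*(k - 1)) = 1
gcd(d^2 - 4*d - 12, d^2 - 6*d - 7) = 1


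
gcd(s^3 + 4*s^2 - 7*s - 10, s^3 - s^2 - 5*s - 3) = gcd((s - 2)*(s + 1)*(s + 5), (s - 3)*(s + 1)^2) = s + 1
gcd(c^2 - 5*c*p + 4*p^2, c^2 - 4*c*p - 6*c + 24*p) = -c + 4*p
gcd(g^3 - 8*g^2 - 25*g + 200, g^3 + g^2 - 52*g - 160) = g^2 - 3*g - 40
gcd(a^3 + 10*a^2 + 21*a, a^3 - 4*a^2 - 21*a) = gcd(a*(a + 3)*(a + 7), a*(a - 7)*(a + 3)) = a^2 + 3*a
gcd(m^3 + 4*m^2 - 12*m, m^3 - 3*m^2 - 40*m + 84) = m^2 + 4*m - 12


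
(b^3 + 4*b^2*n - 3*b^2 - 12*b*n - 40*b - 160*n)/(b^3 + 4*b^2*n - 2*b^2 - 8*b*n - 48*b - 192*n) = (b + 5)/(b + 6)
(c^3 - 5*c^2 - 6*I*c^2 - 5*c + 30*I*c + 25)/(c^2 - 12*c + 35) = (c^2 - 6*I*c - 5)/(c - 7)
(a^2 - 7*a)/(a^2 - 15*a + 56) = a/(a - 8)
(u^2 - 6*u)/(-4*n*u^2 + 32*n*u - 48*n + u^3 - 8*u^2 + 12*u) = u/(-4*n*u + 8*n + u^2 - 2*u)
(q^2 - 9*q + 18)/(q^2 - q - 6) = (q - 6)/(q + 2)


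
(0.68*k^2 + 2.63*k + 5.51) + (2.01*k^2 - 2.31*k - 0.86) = 2.69*k^2 + 0.32*k + 4.65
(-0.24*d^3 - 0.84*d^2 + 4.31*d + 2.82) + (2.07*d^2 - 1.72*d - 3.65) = -0.24*d^3 + 1.23*d^2 + 2.59*d - 0.83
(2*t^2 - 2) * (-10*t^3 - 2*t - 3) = -20*t^5 + 16*t^3 - 6*t^2 + 4*t + 6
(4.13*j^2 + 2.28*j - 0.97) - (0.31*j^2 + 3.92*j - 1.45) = 3.82*j^2 - 1.64*j + 0.48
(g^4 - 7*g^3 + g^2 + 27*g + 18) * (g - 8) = g^5 - 15*g^4 + 57*g^3 + 19*g^2 - 198*g - 144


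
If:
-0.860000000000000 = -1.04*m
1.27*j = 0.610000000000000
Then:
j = 0.48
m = 0.83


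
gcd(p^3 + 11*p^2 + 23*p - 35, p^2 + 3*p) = 1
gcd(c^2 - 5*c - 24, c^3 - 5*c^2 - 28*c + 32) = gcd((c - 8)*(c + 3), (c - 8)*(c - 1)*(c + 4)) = c - 8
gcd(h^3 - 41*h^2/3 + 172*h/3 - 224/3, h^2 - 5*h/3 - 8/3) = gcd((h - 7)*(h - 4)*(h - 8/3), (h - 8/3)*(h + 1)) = h - 8/3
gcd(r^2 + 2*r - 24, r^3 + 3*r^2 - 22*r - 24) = r^2 + 2*r - 24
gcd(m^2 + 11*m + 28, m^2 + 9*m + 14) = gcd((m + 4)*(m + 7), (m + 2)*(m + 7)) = m + 7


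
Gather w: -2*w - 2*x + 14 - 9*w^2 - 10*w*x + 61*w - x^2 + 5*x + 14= -9*w^2 + w*(59 - 10*x) - x^2 + 3*x + 28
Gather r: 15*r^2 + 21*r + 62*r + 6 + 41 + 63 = 15*r^2 + 83*r + 110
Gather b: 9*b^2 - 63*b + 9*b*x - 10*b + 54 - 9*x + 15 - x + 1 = 9*b^2 + b*(9*x - 73) - 10*x + 70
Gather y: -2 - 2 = -4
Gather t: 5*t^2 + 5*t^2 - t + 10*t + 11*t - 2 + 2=10*t^2 + 20*t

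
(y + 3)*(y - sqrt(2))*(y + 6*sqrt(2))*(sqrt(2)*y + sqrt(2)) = sqrt(2)*y^4 + 4*sqrt(2)*y^3 + 10*y^3 - 9*sqrt(2)*y^2 + 40*y^2 - 48*sqrt(2)*y + 30*y - 36*sqrt(2)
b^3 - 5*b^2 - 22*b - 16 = (b - 8)*(b + 1)*(b + 2)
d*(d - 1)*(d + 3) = d^3 + 2*d^2 - 3*d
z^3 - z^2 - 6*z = z*(z - 3)*(z + 2)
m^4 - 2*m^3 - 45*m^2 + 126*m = m*(m - 6)*(m - 3)*(m + 7)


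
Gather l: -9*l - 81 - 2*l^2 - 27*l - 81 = -2*l^2 - 36*l - 162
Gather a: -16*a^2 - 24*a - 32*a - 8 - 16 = -16*a^2 - 56*a - 24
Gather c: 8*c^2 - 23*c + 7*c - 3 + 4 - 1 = 8*c^2 - 16*c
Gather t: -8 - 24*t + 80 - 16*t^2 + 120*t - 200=-16*t^2 + 96*t - 128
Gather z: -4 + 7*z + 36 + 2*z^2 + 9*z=2*z^2 + 16*z + 32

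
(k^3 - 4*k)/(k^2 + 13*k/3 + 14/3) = 3*k*(k - 2)/(3*k + 7)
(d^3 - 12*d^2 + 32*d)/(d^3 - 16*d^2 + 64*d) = (d - 4)/(d - 8)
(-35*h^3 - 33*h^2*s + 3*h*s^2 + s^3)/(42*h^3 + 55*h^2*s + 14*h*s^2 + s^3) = (-5*h + s)/(6*h + s)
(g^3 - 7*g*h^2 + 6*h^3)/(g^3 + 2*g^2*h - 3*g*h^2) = (g - 2*h)/g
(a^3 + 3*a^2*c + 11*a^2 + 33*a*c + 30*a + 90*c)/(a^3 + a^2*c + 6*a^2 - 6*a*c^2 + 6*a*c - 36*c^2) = (a + 5)/(a - 2*c)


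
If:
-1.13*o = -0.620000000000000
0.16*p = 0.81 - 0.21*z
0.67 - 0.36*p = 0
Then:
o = 0.55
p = 1.86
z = 2.44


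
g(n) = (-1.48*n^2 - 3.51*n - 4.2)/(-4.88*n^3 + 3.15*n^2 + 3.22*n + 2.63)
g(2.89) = 0.34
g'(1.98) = -2.02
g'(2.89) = -0.27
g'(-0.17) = -0.07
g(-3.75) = -0.04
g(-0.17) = -1.66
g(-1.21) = -0.18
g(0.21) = -1.47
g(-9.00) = -0.02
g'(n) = (-2.96*n - 3.51)/(-4.88*n^3 + 3.15*n^2 + 3.22*n + 2.63) + (-1.48*n^2 - 3.51*n - 4.2)*(14.64*n^2 - 6.3*n - 3.22)/(-4.88*n^3 + 3.15*n^2 + 3.22*n + 2.63)^2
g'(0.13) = 0.60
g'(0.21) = 0.47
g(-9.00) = -0.02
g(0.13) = -1.51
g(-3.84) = -0.04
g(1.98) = 1.03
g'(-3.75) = -0.01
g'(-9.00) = -0.00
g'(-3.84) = -0.01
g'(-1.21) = -0.37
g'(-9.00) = -0.00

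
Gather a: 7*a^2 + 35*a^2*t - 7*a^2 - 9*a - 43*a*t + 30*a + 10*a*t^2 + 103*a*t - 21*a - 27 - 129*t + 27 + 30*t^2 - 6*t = 35*a^2*t + a*(10*t^2 + 60*t) + 30*t^2 - 135*t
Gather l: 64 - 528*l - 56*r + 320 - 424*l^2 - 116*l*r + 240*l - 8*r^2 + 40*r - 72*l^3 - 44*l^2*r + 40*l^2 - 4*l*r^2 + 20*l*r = -72*l^3 + l^2*(-44*r - 384) + l*(-4*r^2 - 96*r - 288) - 8*r^2 - 16*r + 384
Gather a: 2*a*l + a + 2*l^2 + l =a*(2*l + 1) + 2*l^2 + l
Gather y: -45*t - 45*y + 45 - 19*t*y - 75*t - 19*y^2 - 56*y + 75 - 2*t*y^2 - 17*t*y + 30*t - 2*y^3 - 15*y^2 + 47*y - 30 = -90*t - 2*y^3 + y^2*(-2*t - 34) + y*(-36*t - 54) + 90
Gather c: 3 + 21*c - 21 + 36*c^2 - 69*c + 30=36*c^2 - 48*c + 12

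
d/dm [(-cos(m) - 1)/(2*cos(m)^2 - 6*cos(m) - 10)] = (sin(m)^2 - 2*cos(m) - 3)*sin(m)/(2*(sin(m)^2 + 3*cos(m) + 4)^2)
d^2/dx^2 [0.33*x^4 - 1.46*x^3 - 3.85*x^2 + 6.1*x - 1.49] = 3.96*x^2 - 8.76*x - 7.7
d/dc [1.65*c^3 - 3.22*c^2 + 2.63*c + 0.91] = 4.95*c^2 - 6.44*c + 2.63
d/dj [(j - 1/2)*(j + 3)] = 2*j + 5/2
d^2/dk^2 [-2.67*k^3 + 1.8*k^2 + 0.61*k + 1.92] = 3.6 - 16.02*k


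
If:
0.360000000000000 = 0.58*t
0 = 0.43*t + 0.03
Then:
No Solution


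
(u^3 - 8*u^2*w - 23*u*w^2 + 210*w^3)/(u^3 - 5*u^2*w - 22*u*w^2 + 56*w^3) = (u^2 - u*w - 30*w^2)/(u^2 + 2*u*w - 8*w^2)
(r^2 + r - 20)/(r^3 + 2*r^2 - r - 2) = (r^2 + r - 20)/(r^3 + 2*r^2 - r - 2)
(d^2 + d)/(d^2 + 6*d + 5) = d/(d + 5)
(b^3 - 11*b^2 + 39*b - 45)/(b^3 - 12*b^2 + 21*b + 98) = (b^3 - 11*b^2 + 39*b - 45)/(b^3 - 12*b^2 + 21*b + 98)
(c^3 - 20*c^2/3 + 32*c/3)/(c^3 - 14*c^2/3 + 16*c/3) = (c - 4)/(c - 2)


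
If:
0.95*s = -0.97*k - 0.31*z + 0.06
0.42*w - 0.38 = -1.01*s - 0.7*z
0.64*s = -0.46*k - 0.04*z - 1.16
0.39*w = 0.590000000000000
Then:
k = 2.03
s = -3.57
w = 1.51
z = 4.79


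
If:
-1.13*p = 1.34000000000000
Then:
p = -1.19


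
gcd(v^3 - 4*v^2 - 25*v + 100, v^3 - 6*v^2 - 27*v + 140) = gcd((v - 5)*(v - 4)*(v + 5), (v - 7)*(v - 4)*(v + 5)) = v^2 + v - 20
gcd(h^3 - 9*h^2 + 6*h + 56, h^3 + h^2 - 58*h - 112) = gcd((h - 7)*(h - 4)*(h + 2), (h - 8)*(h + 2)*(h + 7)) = h + 2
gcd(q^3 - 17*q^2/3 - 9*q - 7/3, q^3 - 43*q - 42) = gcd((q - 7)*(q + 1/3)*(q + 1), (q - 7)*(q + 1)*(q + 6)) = q^2 - 6*q - 7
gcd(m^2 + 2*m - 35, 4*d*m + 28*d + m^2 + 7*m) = m + 7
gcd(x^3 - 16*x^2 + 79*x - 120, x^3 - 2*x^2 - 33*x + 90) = x^2 - 8*x + 15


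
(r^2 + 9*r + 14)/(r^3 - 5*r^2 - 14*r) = (r + 7)/(r*(r - 7))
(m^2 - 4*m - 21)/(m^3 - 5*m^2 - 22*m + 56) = (m + 3)/(m^2 + 2*m - 8)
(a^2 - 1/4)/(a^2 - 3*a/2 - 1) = (a - 1/2)/(a - 2)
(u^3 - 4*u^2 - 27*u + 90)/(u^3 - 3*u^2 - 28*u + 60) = (u - 3)/(u - 2)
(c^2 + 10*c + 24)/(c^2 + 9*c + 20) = (c + 6)/(c + 5)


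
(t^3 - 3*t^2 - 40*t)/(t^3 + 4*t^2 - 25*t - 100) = t*(t - 8)/(t^2 - t - 20)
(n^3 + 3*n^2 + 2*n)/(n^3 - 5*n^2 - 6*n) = (n + 2)/(n - 6)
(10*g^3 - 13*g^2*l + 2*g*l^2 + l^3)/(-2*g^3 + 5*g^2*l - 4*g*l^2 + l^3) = (-5*g - l)/(g - l)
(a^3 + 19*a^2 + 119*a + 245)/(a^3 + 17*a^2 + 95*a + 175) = (a + 7)/(a + 5)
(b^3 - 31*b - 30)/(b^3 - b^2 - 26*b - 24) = (b + 5)/(b + 4)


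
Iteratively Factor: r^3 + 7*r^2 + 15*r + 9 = (r + 3)*(r^2 + 4*r + 3) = (r + 1)*(r + 3)*(r + 3)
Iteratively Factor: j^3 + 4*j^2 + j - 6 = (j + 3)*(j^2 + j - 2) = (j + 2)*(j + 3)*(j - 1)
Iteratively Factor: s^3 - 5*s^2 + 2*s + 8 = (s - 2)*(s^2 - 3*s - 4) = (s - 4)*(s - 2)*(s + 1)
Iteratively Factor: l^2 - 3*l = (l)*(l - 3)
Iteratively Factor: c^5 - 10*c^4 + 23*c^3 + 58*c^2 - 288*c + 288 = (c - 3)*(c^4 - 7*c^3 + 2*c^2 + 64*c - 96) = (c - 3)*(c - 2)*(c^3 - 5*c^2 - 8*c + 48) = (c - 4)*(c - 3)*(c - 2)*(c^2 - c - 12) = (c - 4)*(c - 3)*(c - 2)*(c + 3)*(c - 4)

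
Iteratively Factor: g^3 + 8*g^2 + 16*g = (g + 4)*(g^2 + 4*g) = g*(g + 4)*(g + 4)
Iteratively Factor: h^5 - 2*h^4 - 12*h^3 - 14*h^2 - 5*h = (h + 1)*(h^4 - 3*h^3 - 9*h^2 - 5*h) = (h + 1)^2*(h^3 - 4*h^2 - 5*h) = h*(h + 1)^2*(h^2 - 4*h - 5) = h*(h - 5)*(h + 1)^2*(h + 1)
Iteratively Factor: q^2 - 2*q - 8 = (q + 2)*(q - 4)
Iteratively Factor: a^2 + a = (a + 1)*(a)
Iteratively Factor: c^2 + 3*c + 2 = (c + 2)*(c + 1)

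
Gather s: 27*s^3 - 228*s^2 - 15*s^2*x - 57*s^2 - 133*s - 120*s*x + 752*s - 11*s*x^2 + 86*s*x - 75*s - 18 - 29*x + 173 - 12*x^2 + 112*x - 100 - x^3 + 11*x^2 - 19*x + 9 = 27*s^3 + s^2*(-15*x - 285) + s*(-11*x^2 - 34*x + 544) - x^3 - x^2 + 64*x + 64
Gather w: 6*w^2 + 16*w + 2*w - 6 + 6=6*w^2 + 18*w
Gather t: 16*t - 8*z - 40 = 16*t - 8*z - 40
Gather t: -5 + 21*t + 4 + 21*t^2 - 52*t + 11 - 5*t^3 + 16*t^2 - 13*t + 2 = -5*t^3 + 37*t^2 - 44*t + 12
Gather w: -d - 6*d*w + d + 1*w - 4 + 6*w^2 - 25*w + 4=6*w^2 + w*(-6*d - 24)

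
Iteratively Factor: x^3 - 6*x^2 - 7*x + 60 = (x - 5)*(x^2 - x - 12) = (x - 5)*(x - 4)*(x + 3)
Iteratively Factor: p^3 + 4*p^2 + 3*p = (p)*(p^2 + 4*p + 3) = p*(p + 1)*(p + 3)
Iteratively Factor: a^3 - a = (a + 1)*(a^2 - a) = a*(a + 1)*(a - 1)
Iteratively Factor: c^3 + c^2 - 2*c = (c + 2)*(c^2 - c) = (c - 1)*(c + 2)*(c)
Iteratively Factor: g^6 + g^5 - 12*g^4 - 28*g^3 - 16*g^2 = (g + 2)*(g^5 - g^4 - 10*g^3 - 8*g^2) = g*(g + 2)*(g^4 - g^3 - 10*g^2 - 8*g) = g*(g - 4)*(g + 2)*(g^3 + 3*g^2 + 2*g) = g^2*(g - 4)*(g + 2)*(g^2 + 3*g + 2) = g^2*(g - 4)*(g + 1)*(g + 2)*(g + 2)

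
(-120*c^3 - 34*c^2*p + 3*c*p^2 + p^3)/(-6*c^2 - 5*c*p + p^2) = (20*c^2 + 9*c*p + p^2)/(c + p)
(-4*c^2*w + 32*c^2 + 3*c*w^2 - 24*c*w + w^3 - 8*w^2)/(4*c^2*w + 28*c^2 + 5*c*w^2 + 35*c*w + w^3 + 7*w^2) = (-c*w + 8*c + w^2 - 8*w)/(c*w + 7*c + w^2 + 7*w)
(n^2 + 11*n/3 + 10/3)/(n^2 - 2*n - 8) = (n + 5/3)/(n - 4)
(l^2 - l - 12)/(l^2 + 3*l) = (l - 4)/l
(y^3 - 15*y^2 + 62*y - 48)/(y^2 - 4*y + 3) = (y^2 - 14*y + 48)/(y - 3)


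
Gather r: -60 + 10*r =10*r - 60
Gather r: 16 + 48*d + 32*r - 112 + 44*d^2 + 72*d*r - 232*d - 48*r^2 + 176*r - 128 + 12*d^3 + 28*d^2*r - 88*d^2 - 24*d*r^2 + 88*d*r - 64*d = 12*d^3 - 44*d^2 - 248*d + r^2*(-24*d - 48) + r*(28*d^2 + 160*d + 208) - 224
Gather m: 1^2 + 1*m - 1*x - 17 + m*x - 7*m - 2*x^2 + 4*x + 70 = m*(x - 6) - 2*x^2 + 3*x + 54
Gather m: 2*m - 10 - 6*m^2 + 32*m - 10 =-6*m^2 + 34*m - 20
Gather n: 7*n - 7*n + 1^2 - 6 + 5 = 0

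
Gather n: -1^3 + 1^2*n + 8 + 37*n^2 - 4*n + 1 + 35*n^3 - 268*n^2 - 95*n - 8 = 35*n^3 - 231*n^2 - 98*n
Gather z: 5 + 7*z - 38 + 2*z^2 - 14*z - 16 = 2*z^2 - 7*z - 49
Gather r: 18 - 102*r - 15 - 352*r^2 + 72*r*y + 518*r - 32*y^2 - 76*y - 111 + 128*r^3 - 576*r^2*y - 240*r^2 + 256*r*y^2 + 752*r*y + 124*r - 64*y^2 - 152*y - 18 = 128*r^3 + r^2*(-576*y - 592) + r*(256*y^2 + 824*y + 540) - 96*y^2 - 228*y - 126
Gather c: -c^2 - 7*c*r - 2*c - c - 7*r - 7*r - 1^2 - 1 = -c^2 + c*(-7*r - 3) - 14*r - 2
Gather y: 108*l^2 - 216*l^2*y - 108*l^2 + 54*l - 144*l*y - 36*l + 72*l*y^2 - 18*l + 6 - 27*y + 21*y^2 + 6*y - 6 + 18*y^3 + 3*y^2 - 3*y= 18*y^3 + y^2*(72*l + 24) + y*(-216*l^2 - 144*l - 24)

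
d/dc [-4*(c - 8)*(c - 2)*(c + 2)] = -12*c^2 + 64*c + 16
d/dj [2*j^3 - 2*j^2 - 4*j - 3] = 6*j^2 - 4*j - 4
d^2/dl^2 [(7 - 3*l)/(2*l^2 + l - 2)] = 2*(-(3*l - 7)*(4*l + 1)^2 + (18*l - 11)*(2*l^2 + l - 2))/(2*l^2 + l - 2)^3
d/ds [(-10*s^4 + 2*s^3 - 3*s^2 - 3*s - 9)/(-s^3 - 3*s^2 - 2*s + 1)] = (10*s^6 + 60*s^5 + 51*s^4 - 54*s^3 - 24*s^2 - 60*s - 21)/(s^6 + 6*s^5 + 13*s^4 + 10*s^3 - 2*s^2 - 4*s + 1)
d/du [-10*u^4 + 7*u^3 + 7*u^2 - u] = -40*u^3 + 21*u^2 + 14*u - 1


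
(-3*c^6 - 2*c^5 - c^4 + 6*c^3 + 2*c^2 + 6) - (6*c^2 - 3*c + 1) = -3*c^6 - 2*c^5 - c^4 + 6*c^3 - 4*c^2 + 3*c + 5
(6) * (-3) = -18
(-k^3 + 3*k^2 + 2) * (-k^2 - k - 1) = k^5 - 2*k^4 - 2*k^3 - 5*k^2 - 2*k - 2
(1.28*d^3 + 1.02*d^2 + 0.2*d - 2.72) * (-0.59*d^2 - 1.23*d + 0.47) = -0.7552*d^5 - 2.1762*d^4 - 0.771*d^3 + 1.8382*d^2 + 3.4396*d - 1.2784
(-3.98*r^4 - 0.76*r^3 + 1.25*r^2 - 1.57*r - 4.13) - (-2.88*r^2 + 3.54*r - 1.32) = -3.98*r^4 - 0.76*r^3 + 4.13*r^2 - 5.11*r - 2.81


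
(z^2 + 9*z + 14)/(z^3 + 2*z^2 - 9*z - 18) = (z + 7)/(z^2 - 9)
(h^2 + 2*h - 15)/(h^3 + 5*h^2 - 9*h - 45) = 1/(h + 3)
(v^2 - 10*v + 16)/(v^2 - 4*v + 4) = (v - 8)/(v - 2)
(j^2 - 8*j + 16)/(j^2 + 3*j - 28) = (j - 4)/(j + 7)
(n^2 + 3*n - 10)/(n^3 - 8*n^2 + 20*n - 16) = (n + 5)/(n^2 - 6*n + 8)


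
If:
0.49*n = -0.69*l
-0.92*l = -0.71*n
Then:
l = 0.00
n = 0.00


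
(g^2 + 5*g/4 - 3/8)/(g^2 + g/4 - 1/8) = (2*g + 3)/(2*g + 1)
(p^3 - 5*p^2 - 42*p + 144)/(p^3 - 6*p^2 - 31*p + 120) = (p + 6)/(p + 5)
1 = 1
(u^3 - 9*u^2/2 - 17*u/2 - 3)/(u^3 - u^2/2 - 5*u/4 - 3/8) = 4*(u^2 - 5*u - 6)/(4*u^2 - 4*u - 3)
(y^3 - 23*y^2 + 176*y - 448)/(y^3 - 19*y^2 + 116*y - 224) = (y - 8)/(y - 4)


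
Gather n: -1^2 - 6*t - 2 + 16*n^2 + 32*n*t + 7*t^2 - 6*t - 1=16*n^2 + 32*n*t + 7*t^2 - 12*t - 4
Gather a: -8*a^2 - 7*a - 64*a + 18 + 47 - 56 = -8*a^2 - 71*a + 9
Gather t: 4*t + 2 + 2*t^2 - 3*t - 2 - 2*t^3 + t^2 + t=-2*t^3 + 3*t^2 + 2*t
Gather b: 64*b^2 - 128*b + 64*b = 64*b^2 - 64*b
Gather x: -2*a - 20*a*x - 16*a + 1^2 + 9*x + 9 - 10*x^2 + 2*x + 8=-18*a - 10*x^2 + x*(11 - 20*a) + 18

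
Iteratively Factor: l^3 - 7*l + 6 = (l + 3)*(l^2 - 3*l + 2) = (l - 1)*(l + 3)*(l - 2)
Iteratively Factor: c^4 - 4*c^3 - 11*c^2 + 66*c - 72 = (c - 3)*(c^3 - c^2 - 14*c + 24) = (c - 3)*(c - 2)*(c^2 + c - 12) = (c - 3)^2*(c - 2)*(c + 4)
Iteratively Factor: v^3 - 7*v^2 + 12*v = (v)*(v^2 - 7*v + 12) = v*(v - 3)*(v - 4)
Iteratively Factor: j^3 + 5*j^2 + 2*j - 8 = (j - 1)*(j^2 + 6*j + 8) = (j - 1)*(j + 4)*(j + 2)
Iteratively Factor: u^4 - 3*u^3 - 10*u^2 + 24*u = (u - 2)*(u^3 - u^2 - 12*u) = u*(u - 2)*(u^2 - u - 12) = u*(u - 2)*(u + 3)*(u - 4)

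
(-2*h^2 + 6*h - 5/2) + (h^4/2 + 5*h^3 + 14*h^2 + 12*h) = h^4/2 + 5*h^3 + 12*h^2 + 18*h - 5/2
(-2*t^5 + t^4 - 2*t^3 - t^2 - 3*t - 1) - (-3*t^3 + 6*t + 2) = -2*t^5 + t^4 + t^3 - t^2 - 9*t - 3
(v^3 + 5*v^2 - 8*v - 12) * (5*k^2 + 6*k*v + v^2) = 5*k^2*v^3 + 25*k^2*v^2 - 40*k^2*v - 60*k^2 + 6*k*v^4 + 30*k*v^3 - 48*k*v^2 - 72*k*v + v^5 + 5*v^4 - 8*v^3 - 12*v^2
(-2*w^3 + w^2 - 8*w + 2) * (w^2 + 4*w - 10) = -2*w^5 - 7*w^4 + 16*w^3 - 40*w^2 + 88*w - 20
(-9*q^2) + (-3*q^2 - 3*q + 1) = -12*q^2 - 3*q + 1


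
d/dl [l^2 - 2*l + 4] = 2*l - 2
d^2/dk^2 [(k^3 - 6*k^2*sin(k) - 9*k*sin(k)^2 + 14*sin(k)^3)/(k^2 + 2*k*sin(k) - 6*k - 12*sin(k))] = 2*(4*k^3*sin(k) - 48*k^2*sin(k) + 7*k^2*cos(2*k) + 144*k*sin(k) - 7*k*sin(2*k) + 48*k*cos(k) - 84*k*cos(2*k) - 48*sin(k) + 42*sin(2*k) - 288*cos(k) + 497*cos(2*k)/2 + 79/2)/(k^3 - 18*k^2 + 108*k - 216)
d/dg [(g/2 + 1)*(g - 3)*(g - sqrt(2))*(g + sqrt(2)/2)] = 2*g^3 - 3*g^2/2 - 3*sqrt(2)*g^2/4 - 7*g + sqrt(2)*g/2 + 1/2 + 3*sqrt(2)/2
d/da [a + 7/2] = 1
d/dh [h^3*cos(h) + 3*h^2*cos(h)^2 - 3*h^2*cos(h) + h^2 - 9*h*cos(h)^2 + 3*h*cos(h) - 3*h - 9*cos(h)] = -h^3*sin(h) - 3*h^2*sin(2*h) + 3*sqrt(2)*h^2*sin(h + pi/4) - 3*h*sin(h) + 9*h*sin(2*h) - 6*h*cos(h) + 3*h*cos(2*h) + 5*h + 9*sin(h) + 3*cos(h) - 9*cos(2*h)/2 - 15/2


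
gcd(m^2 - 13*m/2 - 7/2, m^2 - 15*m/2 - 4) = m + 1/2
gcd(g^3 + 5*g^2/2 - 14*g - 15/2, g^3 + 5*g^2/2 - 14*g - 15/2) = g^3 + 5*g^2/2 - 14*g - 15/2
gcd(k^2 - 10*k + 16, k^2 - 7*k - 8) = k - 8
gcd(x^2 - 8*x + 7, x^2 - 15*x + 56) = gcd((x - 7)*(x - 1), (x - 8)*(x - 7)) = x - 7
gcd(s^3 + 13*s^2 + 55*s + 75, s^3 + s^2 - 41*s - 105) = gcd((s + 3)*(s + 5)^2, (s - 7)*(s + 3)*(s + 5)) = s^2 + 8*s + 15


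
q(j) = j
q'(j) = 1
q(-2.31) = -2.31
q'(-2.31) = 1.00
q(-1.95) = -1.95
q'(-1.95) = 1.00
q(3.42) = 3.42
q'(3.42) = 1.00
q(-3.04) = -3.04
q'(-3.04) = 1.00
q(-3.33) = -3.33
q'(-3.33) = 1.00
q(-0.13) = -0.13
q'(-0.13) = 1.00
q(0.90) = 0.90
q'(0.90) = 1.00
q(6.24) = 6.24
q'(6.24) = 1.00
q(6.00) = 6.00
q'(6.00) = 1.00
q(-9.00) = -9.00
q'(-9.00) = 1.00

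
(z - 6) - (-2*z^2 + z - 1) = 2*z^2 - 5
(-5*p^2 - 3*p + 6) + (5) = -5*p^2 - 3*p + 11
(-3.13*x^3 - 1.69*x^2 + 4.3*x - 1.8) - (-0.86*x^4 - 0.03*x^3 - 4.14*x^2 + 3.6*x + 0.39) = 0.86*x^4 - 3.1*x^3 + 2.45*x^2 + 0.7*x - 2.19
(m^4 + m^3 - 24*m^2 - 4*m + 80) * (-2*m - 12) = -2*m^5 - 14*m^4 + 36*m^3 + 296*m^2 - 112*m - 960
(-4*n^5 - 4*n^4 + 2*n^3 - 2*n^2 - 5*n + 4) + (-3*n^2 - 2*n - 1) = -4*n^5 - 4*n^4 + 2*n^3 - 5*n^2 - 7*n + 3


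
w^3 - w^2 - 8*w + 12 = (w - 2)^2*(w + 3)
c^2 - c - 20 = (c - 5)*(c + 4)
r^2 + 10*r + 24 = (r + 4)*(r + 6)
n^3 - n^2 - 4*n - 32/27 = (n - 8/3)*(n + 1/3)*(n + 4/3)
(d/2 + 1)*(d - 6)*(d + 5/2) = d^3/2 - 3*d^2/4 - 11*d - 15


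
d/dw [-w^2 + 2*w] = 2 - 2*w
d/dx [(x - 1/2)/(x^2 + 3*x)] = (-x^2 + x + 3/2)/(x^2*(x^2 + 6*x + 9))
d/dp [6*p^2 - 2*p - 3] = 12*p - 2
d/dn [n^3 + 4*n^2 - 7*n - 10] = 3*n^2 + 8*n - 7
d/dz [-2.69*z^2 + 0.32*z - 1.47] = 0.32 - 5.38*z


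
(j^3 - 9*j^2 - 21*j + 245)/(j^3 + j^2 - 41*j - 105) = (j - 7)/(j + 3)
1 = 1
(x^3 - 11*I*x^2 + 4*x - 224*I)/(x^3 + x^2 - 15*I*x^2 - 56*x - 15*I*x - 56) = (x + 4*I)/(x + 1)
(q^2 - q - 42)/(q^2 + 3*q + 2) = (q^2 - q - 42)/(q^2 + 3*q + 2)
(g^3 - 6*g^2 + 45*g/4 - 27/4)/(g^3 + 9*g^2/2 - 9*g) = (2*g^2 - 9*g + 9)/(2*g*(g + 6))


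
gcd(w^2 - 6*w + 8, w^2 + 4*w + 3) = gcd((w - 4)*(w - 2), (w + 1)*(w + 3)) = 1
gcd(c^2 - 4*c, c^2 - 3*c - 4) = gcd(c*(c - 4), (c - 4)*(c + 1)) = c - 4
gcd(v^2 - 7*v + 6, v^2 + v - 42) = v - 6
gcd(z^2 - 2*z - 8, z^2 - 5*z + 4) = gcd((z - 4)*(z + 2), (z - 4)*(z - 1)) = z - 4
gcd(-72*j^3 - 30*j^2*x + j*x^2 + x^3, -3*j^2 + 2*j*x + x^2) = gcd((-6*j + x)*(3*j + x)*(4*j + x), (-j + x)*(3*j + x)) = 3*j + x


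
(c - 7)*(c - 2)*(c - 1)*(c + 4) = c^4 - 6*c^3 - 17*c^2 + 78*c - 56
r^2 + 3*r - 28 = (r - 4)*(r + 7)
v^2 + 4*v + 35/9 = (v + 5/3)*(v + 7/3)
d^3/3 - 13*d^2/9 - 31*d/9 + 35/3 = (d/3 + 1)*(d - 5)*(d - 7/3)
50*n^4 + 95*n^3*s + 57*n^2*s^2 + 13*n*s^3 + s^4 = (n + s)*(2*n + s)*(5*n + s)^2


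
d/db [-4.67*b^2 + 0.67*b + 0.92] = 0.67 - 9.34*b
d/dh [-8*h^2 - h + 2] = -16*h - 1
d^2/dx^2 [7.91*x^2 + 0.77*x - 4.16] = 15.8200000000000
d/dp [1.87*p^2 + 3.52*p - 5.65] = 3.74*p + 3.52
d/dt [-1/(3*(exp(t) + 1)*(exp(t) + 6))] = (2*exp(t) + 7)/(12*(exp(t) + 6)^2*cosh(t/2)^2)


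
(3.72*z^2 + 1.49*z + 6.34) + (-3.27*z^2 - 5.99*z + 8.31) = 0.45*z^2 - 4.5*z + 14.65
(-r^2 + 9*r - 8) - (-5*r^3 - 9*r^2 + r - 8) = 5*r^3 + 8*r^2 + 8*r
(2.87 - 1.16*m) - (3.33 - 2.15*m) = 0.99*m - 0.46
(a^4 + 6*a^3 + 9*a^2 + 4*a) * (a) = a^5 + 6*a^4 + 9*a^3 + 4*a^2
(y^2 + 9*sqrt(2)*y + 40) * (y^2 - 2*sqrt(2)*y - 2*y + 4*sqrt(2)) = y^4 - 2*y^3 + 7*sqrt(2)*y^3 - 14*sqrt(2)*y^2 + 4*y^2 - 80*sqrt(2)*y - 8*y + 160*sqrt(2)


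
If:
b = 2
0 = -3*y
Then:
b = 2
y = 0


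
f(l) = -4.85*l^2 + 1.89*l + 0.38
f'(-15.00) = 147.39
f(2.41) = -23.23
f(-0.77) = -3.95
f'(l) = 1.89 - 9.7*l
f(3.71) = -59.36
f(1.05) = -2.98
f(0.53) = 0.02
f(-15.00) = -1119.22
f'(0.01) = 1.79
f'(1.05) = -8.30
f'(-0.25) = 4.32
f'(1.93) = -16.83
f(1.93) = -14.04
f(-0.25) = -0.40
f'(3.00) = -27.21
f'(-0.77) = 9.36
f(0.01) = 0.40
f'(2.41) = -21.49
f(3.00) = -37.60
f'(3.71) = -34.10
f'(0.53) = -3.25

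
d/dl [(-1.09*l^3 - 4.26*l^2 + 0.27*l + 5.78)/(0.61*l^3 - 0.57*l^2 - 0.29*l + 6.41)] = (3.2199*l^4 + 0.3028*l^3 - 30.1488*l^2 - 48.024*l + 3.4069)/(0.3721*l^6 - 0.6954*l^5 - 0.0289*l^4 + 8.1508*l^3 - 7.2233*l^2 - 3.7178*l + 41.0881)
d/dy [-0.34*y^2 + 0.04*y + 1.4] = 0.04 - 0.68*y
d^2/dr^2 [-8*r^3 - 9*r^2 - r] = -48*r - 18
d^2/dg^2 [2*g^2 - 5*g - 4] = 4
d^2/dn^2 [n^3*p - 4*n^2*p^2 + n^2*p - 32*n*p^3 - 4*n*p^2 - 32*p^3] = 2*p*(3*n - 4*p + 1)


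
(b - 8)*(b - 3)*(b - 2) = b^3 - 13*b^2 + 46*b - 48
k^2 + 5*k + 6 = (k + 2)*(k + 3)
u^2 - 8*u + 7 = (u - 7)*(u - 1)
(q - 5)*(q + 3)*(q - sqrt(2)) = q^3 - 2*q^2 - sqrt(2)*q^2 - 15*q + 2*sqrt(2)*q + 15*sqrt(2)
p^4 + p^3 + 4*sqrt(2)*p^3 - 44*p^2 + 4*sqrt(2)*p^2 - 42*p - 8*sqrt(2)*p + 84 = (p - 1)*(p + 2)*(p - 3*sqrt(2))*(p + 7*sqrt(2))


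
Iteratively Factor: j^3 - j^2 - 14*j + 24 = (j - 2)*(j^2 + j - 12) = (j - 3)*(j - 2)*(j + 4)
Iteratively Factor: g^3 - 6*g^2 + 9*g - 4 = (g - 1)*(g^2 - 5*g + 4) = (g - 1)^2*(g - 4)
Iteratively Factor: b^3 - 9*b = (b + 3)*(b^2 - 3*b) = b*(b + 3)*(b - 3)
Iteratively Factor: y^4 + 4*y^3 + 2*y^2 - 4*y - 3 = (y - 1)*(y^3 + 5*y^2 + 7*y + 3) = (y - 1)*(y + 3)*(y^2 + 2*y + 1) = (y - 1)*(y + 1)*(y + 3)*(y + 1)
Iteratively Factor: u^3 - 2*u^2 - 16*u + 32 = (u - 2)*(u^2 - 16) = (u - 4)*(u - 2)*(u + 4)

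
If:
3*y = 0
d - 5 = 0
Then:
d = 5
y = 0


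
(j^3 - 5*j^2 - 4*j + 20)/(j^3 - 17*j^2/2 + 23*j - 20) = 2*(j^2 - 3*j - 10)/(2*j^2 - 13*j + 20)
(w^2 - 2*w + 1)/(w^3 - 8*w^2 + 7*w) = (w - 1)/(w*(w - 7))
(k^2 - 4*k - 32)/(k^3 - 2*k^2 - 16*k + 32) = (k - 8)/(k^2 - 6*k + 8)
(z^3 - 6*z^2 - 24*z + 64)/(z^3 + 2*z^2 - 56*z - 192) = (z - 2)/(z + 6)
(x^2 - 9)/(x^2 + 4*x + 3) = (x - 3)/(x + 1)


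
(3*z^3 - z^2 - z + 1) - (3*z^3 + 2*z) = -z^2 - 3*z + 1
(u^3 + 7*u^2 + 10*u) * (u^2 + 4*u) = u^5 + 11*u^4 + 38*u^3 + 40*u^2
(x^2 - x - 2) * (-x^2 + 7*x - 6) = -x^4 + 8*x^3 - 11*x^2 - 8*x + 12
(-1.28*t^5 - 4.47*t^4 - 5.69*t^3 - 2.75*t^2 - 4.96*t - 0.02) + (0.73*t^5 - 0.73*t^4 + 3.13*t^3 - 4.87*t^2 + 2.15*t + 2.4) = -0.55*t^5 - 5.2*t^4 - 2.56*t^3 - 7.62*t^2 - 2.81*t + 2.38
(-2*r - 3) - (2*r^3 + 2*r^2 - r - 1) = -2*r^3 - 2*r^2 - r - 2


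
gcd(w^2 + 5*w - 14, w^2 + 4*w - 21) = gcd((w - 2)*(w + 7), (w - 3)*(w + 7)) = w + 7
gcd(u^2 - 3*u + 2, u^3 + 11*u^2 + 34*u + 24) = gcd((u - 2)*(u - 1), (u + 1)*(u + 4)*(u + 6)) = 1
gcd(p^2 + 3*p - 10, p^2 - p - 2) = p - 2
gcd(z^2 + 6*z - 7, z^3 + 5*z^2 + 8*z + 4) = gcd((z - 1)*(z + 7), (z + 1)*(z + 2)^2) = 1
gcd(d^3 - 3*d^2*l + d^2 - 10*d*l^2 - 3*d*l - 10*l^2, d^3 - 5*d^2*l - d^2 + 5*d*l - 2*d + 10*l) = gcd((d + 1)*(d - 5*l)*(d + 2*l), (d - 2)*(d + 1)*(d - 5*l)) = d^2 - 5*d*l + d - 5*l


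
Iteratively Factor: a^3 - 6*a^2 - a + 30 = (a + 2)*(a^2 - 8*a + 15) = (a - 5)*(a + 2)*(a - 3)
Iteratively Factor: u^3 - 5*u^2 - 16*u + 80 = (u - 5)*(u^2 - 16) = (u - 5)*(u + 4)*(u - 4)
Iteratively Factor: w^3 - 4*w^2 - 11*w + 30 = (w - 2)*(w^2 - 2*w - 15) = (w - 2)*(w + 3)*(w - 5)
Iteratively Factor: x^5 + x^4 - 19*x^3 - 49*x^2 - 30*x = (x)*(x^4 + x^3 - 19*x^2 - 49*x - 30) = x*(x + 1)*(x^3 - 19*x - 30) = x*(x + 1)*(x + 2)*(x^2 - 2*x - 15) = x*(x + 1)*(x + 2)*(x + 3)*(x - 5)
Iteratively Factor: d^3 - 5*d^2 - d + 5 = (d + 1)*(d^2 - 6*d + 5) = (d - 1)*(d + 1)*(d - 5)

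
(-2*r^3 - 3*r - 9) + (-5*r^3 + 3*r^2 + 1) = -7*r^3 + 3*r^2 - 3*r - 8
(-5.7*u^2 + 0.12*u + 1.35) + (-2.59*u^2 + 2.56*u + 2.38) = -8.29*u^2 + 2.68*u + 3.73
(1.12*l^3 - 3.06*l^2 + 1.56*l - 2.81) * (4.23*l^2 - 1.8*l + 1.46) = 4.7376*l^5 - 14.9598*l^4 + 13.742*l^3 - 19.1619*l^2 + 7.3356*l - 4.1026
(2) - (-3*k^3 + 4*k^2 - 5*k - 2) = 3*k^3 - 4*k^2 + 5*k + 4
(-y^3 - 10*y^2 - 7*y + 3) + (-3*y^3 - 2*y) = -4*y^3 - 10*y^2 - 9*y + 3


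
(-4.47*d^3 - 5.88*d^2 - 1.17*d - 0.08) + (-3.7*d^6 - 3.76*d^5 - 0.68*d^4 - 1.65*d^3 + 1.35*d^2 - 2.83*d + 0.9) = -3.7*d^6 - 3.76*d^5 - 0.68*d^4 - 6.12*d^3 - 4.53*d^2 - 4.0*d + 0.82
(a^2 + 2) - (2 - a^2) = 2*a^2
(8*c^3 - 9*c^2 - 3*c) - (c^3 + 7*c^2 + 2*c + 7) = 7*c^3 - 16*c^2 - 5*c - 7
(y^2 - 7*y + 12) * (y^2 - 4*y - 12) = y^4 - 11*y^3 + 28*y^2 + 36*y - 144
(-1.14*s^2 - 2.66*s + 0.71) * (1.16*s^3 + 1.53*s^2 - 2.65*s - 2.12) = -1.3224*s^5 - 4.8298*s^4 - 0.225200000000001*s^3 + 10.5521*s^2 + 3.7577*s - 1.5052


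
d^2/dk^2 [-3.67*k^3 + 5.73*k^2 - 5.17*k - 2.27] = 11.46 - 22.02*k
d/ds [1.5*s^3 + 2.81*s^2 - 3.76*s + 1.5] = 4.5*s^2 + 5.62*s - 3.76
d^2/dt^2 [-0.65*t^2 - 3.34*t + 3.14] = -1.30000000000000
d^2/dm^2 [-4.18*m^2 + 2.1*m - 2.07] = -8.36000000000000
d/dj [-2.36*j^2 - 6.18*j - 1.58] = -4.72*j - 6.18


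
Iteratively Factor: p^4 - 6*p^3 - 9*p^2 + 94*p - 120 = (p + 4)*(p^3 - 10*p^2 + 31*p - 30) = (p - 3)*(p + 4)*(p^2 - 7*p + 10) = (p - 5)*(p - 3)*(p + 4)*(p - 2)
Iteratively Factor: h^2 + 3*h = (h)*(h + 3)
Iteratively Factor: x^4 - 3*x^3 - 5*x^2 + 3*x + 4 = (x + 1)*(x^3 - 4*x^2 - x + 4) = (x - 4)*(x + 1)*(x^2 - 1) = (x - 4)*(x - 1)*(x + 1)*(x + 1)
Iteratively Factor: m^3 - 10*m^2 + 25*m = (m)*(m^2 - 10*m + 25) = m*(m - 5)*(m - 5)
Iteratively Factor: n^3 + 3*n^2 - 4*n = (n - 1)*(n^2 + 4*n) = (n - 1)*(n + 4)*(n)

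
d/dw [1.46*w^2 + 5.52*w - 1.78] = 2.92*w + 5.52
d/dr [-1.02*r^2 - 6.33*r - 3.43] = -2.04*r - 6.33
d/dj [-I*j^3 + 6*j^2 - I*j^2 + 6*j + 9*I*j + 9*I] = -3*I*j^2 + 2*j*(6 - I) + 6 + 9*I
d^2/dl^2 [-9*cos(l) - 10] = 9*cos(l)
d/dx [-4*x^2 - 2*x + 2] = -8*x - 2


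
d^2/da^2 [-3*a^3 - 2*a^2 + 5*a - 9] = -18*a - 4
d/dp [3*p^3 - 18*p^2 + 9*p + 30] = 9*p^2 - 36*p + 9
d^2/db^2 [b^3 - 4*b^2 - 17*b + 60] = 6*b - 8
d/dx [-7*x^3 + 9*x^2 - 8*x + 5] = -21*x^2 + 18*x - 8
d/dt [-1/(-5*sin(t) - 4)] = -5*cos(t)/(5*sin(t) + 4)^2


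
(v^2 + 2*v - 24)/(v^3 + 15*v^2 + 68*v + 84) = (v - 4)/(v^2 + 9*v + 14)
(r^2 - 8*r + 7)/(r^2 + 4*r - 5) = (r - 7)/(r + 5)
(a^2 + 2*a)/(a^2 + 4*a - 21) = a*(a + 2)/(a^2 + 4*a - 21)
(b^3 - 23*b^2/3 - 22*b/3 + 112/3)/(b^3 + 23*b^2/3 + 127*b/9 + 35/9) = 3*(b^2 - 10*b + 16)/(3*b^2 + 16*b + 5)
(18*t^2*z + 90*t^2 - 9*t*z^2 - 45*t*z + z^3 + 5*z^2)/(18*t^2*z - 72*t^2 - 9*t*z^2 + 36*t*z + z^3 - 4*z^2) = (z + 5)/(z - 4)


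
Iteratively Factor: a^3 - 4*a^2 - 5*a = (a)*(a^2 - 4*a - 5) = a*(a - 5)*(a + 1)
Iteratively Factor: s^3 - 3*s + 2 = (s + 2)*(s^2 - 2*s + 1) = (s - 1)*(s + 2)*(s - 1)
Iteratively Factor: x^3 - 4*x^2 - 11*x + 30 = (x + 3)*(x^2 - 7*x + 10) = (x - 5)*(x + 3)*(x - 2)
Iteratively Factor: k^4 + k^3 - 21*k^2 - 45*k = (k - 5)*(k^3 + 6*k^2 + 9*k) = (k - 5)*(k + 3)*(k^2 + 3*k) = k*(k - 5)*(k + 3)*(k + 3)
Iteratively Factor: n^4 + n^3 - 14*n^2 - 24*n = (n + 2)*(n^3 - n^2 - 12*n) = (n + 2)*(n + 3)*(n^2 - 4*n) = (n - 4)*(n + 2)*(n + 3)*(n)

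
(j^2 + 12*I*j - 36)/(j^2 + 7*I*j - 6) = (j + 6*I)/(j + I)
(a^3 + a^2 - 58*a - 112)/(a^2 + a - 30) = (a^3 + a^2 - 58*a - 112)/(a^2 + a - 30)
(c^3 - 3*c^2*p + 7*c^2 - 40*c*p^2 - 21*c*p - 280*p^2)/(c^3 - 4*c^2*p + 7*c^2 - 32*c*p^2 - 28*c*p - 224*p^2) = (c + 5*p)/(c + 4*p)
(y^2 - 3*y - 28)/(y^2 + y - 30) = (y^2 - 3*y - 28)/(y^2 + y - 30)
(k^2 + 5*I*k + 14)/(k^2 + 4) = (k + 7*I)/(k + 2*I)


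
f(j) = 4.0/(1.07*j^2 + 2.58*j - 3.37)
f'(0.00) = -0.91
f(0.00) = -1.19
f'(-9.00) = 0.02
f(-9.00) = 0.07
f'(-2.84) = 3.27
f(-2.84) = -1.94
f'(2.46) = -0.35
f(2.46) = 0.42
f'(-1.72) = 0.20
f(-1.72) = -0.86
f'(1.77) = -1.23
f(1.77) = 0.88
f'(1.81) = -1.12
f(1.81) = 0.83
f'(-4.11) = 1.48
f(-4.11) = 0.98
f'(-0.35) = -0.43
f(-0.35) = -0.97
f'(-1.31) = 0.04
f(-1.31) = -0.81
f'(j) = 4.0*(-2.14*j - 2.58)/(1.07*j^2 + 2.58*j - 3.37)^2 = (-8.56*j - 10.32)/(1.07*j^2 + 2.58*j - 3.37)^2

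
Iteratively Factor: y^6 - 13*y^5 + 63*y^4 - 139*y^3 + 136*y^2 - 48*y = (y - 4)*(y^5 - 9*y^4 + 27*y^3 - 31*y^2 + 12*y) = y*(y - 4)*(y^4 - 9*y^3 + 27*y^2 - 31*y + 12) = y*(y - 4)*(y - 1)*(y^3 - 8*y^2 + 19*y - 12) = y*(y - 4)*(y - 3)*(y - 1)*(y^2 - 5*y + 4) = y*(y - 4)*(y - 3)*(y - 1)^2*(y - 4)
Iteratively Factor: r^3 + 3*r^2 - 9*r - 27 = (r + 3)*(r^2 - 9) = (r - 3)*(r + 3)*(r + 3)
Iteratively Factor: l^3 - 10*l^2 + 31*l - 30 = (l - 5)*(l^2 - 5*l + 6) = (l - 5)*(l - 3)*(l - 2)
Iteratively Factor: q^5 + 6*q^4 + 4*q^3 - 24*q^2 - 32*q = (q)*(q^4 + 6*q^3 + 4*q^2 - 24*q - 32) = q*(q - 2)*(q^3 + 8*q^2 + 20*q + 16) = q*(q - 2)*(q + 2)*(q^2 + 6*q + 8) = q*(q - 2)*(q + 2)*(q + 4)*(q + 2)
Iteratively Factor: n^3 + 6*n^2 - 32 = (n - 2)*(n^2 + 8*n + 16) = (n - 2)*(n + 4)*(n + 4)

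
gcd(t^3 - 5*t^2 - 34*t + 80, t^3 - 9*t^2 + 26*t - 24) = t - 2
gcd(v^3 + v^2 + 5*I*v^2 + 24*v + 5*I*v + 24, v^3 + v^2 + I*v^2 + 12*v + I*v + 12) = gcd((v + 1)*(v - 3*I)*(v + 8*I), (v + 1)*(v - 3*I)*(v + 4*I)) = v^2 + v*(1 - 3*I) - 3*I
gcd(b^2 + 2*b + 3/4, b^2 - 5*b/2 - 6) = b + 3/2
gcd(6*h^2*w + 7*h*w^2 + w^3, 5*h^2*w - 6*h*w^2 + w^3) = w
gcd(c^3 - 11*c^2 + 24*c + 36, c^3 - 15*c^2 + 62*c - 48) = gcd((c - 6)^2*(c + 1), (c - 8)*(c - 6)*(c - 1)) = c - 6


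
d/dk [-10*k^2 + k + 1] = 1 - 20*k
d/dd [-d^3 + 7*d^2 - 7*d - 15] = -3*d^2 + 14*d - 7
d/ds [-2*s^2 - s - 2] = -4*s - 1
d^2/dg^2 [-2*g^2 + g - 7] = -4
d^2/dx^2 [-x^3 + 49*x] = -6*x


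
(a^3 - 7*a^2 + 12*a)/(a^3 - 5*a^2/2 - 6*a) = 2*(a - 3)/(2*a + 3)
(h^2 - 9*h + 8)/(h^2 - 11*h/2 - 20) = 2*(h - 1)/(2*h + 5)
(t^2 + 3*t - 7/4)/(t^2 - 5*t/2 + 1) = (t + 7/2)/(t - 2)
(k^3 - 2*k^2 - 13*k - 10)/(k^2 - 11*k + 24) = (k^3 - 2*k^2 - 13*k - 10)/(k^2 - 11*k + 24)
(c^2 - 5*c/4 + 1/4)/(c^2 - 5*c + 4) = (c - 1/4)/(c - 4)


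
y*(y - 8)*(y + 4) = y^3 - 4*y^2 - 32*y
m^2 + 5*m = m*(m + 5)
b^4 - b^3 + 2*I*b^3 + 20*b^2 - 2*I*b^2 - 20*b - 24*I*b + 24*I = (b - 1)*(b - 2*I)^2*(b + 6*I)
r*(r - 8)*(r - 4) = r^3 - 12*r^2 + 32*r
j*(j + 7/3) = j^2 + 7*j/3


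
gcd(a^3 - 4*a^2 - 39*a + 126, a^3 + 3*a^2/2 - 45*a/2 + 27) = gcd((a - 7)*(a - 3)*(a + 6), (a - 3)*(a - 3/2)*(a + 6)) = a^2 + 3*a - 18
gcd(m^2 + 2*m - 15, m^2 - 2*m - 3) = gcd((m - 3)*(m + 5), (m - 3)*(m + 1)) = m - 3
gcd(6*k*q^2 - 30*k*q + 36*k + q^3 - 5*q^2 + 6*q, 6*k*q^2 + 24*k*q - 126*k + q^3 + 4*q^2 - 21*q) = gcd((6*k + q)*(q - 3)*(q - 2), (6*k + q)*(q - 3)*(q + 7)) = 6*k*q - 18*k + q^2 - 3*q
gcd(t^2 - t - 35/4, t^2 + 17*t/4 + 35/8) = t + 5/2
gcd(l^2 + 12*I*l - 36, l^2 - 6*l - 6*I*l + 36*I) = 1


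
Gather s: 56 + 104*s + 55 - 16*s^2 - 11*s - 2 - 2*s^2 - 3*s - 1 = -18*s^2 + 90*s + 108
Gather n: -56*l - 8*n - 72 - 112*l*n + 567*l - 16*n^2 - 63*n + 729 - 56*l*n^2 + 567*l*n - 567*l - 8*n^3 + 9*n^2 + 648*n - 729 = -56*l - 8*n^3 + n^2*(-56*l - 7) + n*(455*l + 577) - 72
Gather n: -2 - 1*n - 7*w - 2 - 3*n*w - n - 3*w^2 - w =n*(-3*w - 2) - 3*w^2 - 8*w - 4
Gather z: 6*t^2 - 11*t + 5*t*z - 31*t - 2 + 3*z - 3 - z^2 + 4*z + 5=6*t^2 - 42*t - z^2 + z*(5*t + 7)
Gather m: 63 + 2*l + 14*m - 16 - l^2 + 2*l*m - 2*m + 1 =-l^2 + 2*l + m*(2*l + 12) + 48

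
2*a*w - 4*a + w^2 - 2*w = (2*a + w)*(w - 2)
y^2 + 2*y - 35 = (y - 5)*(y + 7)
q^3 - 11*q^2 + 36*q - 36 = (q - 6)*(q - 3)*(q - 2)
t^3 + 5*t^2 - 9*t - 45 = (t - 3)*(t + 3)*(t + 5)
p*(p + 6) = p^2 + 6*p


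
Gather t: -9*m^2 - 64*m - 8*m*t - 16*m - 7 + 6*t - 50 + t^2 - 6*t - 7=-9*m^2 - 8*m*t - 80*m + t^2 - 64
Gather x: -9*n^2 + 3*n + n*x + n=-9*n^2 + n*x + 4*n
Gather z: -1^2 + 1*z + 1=z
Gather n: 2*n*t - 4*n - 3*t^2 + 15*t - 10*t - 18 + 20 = n*(2*t - 4) - 3*t^2 + 5*t + 2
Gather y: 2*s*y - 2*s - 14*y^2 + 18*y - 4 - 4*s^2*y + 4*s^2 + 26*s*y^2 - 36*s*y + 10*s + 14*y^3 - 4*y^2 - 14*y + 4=4*s^2 + 8*s + 14*y^3 + y^2*(26*s - 18) + y*(-4*s^2 - 34*s + 4)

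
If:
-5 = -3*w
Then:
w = 5/3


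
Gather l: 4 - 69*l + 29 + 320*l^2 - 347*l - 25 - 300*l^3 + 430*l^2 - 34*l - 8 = -300*l^3 + 750*l^2 - 450*l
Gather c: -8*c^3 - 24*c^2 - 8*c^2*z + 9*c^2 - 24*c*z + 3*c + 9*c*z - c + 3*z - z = -8*c^3 + c^2*(-8*z - 15) + c*(2 - 15*z) + 2*z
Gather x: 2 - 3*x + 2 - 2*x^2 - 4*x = -2*x^2 - 7*x + 4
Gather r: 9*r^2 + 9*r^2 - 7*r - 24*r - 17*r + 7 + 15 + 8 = 18*r^2 - 48*r + 30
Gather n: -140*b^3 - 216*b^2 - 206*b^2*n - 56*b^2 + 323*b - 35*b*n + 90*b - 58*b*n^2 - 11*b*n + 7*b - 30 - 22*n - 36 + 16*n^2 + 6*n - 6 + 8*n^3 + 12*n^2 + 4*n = -140*b^3 - 272*b^2 + 420*b + 8*n^3 + n^2*(28 - 58*b) + n*(-206*b^2 - 46*b - 12) - 72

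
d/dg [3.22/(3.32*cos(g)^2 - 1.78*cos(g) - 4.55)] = (21.3808*cos(g) - 5.7316)*sin(g)/(-3.32*cos(g)^2 + 1.78*cos(g) + 4.55)^2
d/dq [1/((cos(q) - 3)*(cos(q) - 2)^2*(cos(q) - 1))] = (-4*sin(q)^2 - 16*cos(q) + 18)*sin(q)/((cos(q) - 3)^2*(cos(q) - 2)^3*(cos(q) - 1)^2)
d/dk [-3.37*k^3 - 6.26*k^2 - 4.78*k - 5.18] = -10.11*k^2 - 12.52*k - 4.78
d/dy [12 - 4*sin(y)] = -4*cos(y)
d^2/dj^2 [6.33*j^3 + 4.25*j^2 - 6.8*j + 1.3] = 37.98*j + 8.5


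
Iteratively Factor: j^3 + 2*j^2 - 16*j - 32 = (j + 2)*(j^2 - 16) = (j + 2)*(j + 4)*(j - 4)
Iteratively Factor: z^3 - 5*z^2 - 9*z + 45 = (z - 5)*(z^2 - 9) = (z - 5)*(z - 3)*(z + 3)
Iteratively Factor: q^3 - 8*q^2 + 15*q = (q)*(q^2 - 8*q + 15) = q*(q - 5)*(q - 3)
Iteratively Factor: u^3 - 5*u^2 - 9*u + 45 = (u + 3)*(u^2 - 8*u + 15) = (u - 3)*(u + 3)*(u - 5)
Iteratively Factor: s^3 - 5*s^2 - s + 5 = (s + 1)*(s^2 - 6*s + 5) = (s - 1)*(s + 1)*(s - 5)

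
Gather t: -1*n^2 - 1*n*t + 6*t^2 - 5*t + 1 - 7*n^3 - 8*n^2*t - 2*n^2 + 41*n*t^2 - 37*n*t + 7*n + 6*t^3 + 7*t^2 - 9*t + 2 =-7*n^3 - 3*n^2 + 7*n + 6*t^3 + t^2*(41*n + 13) + t*(-8*n^2 - 38*n - 14) + 3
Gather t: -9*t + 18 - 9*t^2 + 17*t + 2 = -9*t^2 + 8*t + 20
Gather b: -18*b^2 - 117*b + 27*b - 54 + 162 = -18*b^2 - 90*b + 108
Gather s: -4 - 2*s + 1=-2*s - 3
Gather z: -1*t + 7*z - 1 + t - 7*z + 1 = 0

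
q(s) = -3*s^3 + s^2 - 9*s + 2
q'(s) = -9*s^2 + 2*s - 9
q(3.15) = -110.20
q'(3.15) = -92.00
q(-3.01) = 119.96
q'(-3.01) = -96.56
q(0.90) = -7.48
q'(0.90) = -14.49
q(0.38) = -1.44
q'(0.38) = -9.54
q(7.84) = -1452.77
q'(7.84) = -546.51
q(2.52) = -62.34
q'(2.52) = -61.11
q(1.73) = -26.11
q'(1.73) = -32.48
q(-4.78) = 395.51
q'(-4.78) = -224.20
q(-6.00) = 740.00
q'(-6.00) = -345.00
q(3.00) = -97.00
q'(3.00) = -84.00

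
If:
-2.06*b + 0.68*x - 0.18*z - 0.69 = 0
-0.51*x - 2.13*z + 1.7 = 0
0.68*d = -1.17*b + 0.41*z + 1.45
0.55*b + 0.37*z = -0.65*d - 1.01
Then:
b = 2.57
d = -3.03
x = 8.47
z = -1.23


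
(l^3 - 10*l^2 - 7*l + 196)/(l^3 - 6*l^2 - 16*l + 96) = (l^2 - 14*l + 49)/(l^2 - 10*l + 24)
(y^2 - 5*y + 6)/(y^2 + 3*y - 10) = (y - 3)/(y + 5)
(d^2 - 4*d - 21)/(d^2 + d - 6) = (d - 7)/(d - 2)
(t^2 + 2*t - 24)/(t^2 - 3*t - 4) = (t + 6)/(t + 1)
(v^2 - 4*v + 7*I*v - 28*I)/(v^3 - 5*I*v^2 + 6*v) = (v^2 + v*(-4 + 7*I) - 28*I)/(v*(v^2 - 5*I*v + 6))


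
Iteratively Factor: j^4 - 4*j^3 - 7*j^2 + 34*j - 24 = (j - 1)*(j^3 - 3*j^2 - 10*j + 24) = (j - 1)*(j + 3)*(j^2 - 6*j + 8) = (j - 2)*(j - 1)*(j + 3)*(j - 4)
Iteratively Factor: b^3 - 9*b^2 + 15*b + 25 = (b - 5)*(b^2 - 4*b - 5) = (b - 5)*(b + 1)*(b - 5)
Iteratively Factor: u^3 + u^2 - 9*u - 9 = (u + 1)*(u^2 - 9) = (u - 3)*(u + 1)*(u + 3)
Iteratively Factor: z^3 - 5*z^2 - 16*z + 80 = (z - 4)*(z^2 - z - 20) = (z - 4)*(z + 4)*(z - 5)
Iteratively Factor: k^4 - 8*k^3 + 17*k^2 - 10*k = (k - 2)*(k^3 - 6*k^2 + 5*k) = (k - 5)*(k - 2)*(k^2 - k) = k*(k - 5)*(k - 2)*(k - 1)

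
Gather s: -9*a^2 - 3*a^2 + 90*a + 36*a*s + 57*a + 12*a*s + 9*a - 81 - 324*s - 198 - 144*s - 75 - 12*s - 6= -12*a^2 + 156*a + s*(48*a - 480) - 360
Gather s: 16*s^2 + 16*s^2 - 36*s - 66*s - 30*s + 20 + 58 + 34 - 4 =32*s^2 - 132*s + 108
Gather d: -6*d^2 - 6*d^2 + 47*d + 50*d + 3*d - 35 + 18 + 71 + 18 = -12*d^2 + 100*d + 72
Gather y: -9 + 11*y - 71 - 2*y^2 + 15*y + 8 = -2*y^2 + 26*y - 72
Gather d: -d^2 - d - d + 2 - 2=-d^2 - 2*d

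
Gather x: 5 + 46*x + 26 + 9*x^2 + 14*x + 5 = 9*x^2 + 60*x + 36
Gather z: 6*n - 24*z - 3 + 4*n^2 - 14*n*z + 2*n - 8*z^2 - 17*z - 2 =4*n^2 + 8*n - 8*z^2 + z*(-14*n - 41) - 5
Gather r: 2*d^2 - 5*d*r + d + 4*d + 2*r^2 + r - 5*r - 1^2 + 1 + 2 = 2*d^2 + 5*d + 2*r^2 + r*(-5*d - 4) + 2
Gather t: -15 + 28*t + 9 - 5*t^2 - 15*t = -5*t^2 + 13*t - 6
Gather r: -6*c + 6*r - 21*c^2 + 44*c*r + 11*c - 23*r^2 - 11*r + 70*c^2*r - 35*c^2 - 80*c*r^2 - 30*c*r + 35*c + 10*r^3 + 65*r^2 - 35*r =-56*c^2 + 40*c + 10*r^3 + r^2*(42 - 80*c) + r*(70*c^2 + 14*c - 40)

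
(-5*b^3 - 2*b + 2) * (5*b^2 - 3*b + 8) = -25*b^5 + 15*b^4 - 50*b^3 + 16*b^2 - 22*b + 16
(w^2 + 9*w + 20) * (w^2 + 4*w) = w^4 + 13*w^3 + 56*w^2 + 80*w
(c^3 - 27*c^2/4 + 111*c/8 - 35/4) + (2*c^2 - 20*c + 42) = c^3 - 19*c^2/4 - 49*c/8 + 133/4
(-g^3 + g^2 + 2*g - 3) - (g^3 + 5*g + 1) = -2*g^3 + g^2 - 3*g - 4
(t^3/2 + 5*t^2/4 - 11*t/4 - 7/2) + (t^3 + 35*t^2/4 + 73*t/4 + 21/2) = 3*t^3/2 + 10*t^2 + 31*t/2 + 7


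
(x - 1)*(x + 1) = x^2 - 1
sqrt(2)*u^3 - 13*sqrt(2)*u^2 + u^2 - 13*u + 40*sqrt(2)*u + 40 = (u - 8)*(u - 5)*(sqrt(2)*u + 1)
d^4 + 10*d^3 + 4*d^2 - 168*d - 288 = (d - 4)*(d + 2)*(d + 6)^2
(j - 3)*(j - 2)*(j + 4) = j^3 - j^2 - 14*j + 24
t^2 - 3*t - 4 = (t - 4)*(t + 1)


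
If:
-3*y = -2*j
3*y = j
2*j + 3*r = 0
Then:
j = 0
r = 0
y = 0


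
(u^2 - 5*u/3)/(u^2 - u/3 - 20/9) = 3*u/(3*u + 4)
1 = 1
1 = 1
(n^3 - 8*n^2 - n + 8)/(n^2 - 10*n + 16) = (n^2 - 1)/(n - 2)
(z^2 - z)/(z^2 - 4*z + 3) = z/(z - 3)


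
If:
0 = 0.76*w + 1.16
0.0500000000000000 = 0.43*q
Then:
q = 0.12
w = -1.53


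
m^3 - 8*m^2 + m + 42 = (m - 7)*(m - 3)*(m + 2)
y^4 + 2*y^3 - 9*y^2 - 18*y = y*(y - 3)*(y + 2)*(y + 3)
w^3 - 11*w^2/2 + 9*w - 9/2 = (w - 3)*(w - 3/2)*(w - 1)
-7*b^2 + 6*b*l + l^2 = (-b + l)*(7*b + l)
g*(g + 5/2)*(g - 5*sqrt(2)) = g^3 - 5*sqrt(2)*g^2 + 5*g^2/2 - 25*sqrt(2)*g/2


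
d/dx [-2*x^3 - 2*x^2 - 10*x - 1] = -6*x^2 - 4*x - 10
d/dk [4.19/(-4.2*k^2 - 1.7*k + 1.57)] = (35.196*k + 7.123)/(4.2*k^2 + 1.7*k - 1.57)^2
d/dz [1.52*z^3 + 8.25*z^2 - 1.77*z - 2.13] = 4.56*z^2 + 16.5*z - 1.77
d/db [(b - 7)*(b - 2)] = 2*b - 9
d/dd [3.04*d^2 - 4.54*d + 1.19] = 6.08*d - 4.54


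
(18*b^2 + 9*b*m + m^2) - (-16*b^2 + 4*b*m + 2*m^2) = 34*b^2 + 5*b*m - m^2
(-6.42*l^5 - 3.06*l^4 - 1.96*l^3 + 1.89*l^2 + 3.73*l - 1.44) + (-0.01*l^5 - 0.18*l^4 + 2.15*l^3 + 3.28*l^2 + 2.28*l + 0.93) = -6.43*l^5 - 3.24*l^4 + 0.19*l^3 + 5.17*l^2 + 6.01*l - 0.51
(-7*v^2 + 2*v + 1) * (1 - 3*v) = 21*v^3 - 13*v^2 - v + 1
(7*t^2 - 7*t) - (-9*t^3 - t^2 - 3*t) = 9*t^3 + 8*t^2 - 4*t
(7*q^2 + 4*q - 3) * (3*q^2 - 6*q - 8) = 21*q^4 - 30*q^3 - 89*q^2 - 14*q + 24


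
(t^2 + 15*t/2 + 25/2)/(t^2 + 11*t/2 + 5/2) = (2*t + 5)/(2*t + 1)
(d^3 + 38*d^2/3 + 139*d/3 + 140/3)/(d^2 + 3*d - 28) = (3*d^2 + 17*d + 20)/(3*(d - 4))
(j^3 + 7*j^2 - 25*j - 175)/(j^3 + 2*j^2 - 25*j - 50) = (j + 7)/(j + 2)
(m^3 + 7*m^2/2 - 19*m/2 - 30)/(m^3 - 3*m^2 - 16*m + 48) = (m + 5/2)/(m - 4)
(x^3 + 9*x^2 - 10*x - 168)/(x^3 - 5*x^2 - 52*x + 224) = (x + 6)/(x - 8)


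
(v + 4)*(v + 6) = v^2 + 10*v + 24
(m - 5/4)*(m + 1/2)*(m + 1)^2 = m^4 + 5*m^3/4 - 9*m^2/8 - 2*m - 5/8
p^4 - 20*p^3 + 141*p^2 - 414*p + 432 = (p - 8)*(p - 6)*(p - 3)^2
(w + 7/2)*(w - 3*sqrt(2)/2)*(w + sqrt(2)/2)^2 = w^4 - sqrt(2)*w^3/2 + 7*w^3/2 - 5*w^2/2 - 7*sqrt(2)*w^2/4 - 35*w/4 - 3*sqrt(2)*w/4 - 21*sqrt(2)/8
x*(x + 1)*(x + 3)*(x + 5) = x^4 + 9*x^3 + 23*x^2 + 15*x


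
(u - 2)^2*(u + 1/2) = u^3 - 7*u^2/2 + 2*u + 2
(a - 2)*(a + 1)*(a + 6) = a^3 + 5*a^2 - 8*a - 12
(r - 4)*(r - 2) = r^2 - 6*r + 8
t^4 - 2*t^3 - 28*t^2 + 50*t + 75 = (t - 5)*(t - 3)*(t + 1)*(t + 5)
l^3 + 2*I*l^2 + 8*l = l*(l - 2*I)*(l + 4*I)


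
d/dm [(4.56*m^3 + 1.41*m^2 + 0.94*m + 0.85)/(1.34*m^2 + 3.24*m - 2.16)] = (6.1104*m^4 + 29.5488*m^3 - 26.24*m^2 - 8.3692*m - 4.7844)/(1.7956*m^4 + 8.6832*m^3 + 4.7088*m^2 - 13.9968*m + 4.6656)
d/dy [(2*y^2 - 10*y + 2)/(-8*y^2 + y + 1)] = 6*(-13*y^2 + 6*y - 2)/(64*y^4 - 16*y^3 - 15*y^2 + 2*y + 1)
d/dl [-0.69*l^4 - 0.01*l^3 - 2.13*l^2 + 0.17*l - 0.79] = -2.76*l^3 - 0.03*l^2 - 4.26*l + 0.17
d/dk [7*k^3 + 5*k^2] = k*(21*k + 10)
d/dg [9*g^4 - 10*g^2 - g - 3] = 36*g^3 - 20*g - 1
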